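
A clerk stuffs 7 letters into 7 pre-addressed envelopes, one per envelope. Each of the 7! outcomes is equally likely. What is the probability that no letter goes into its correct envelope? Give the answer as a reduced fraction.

Favorable outcomes: !7 = 1854.
Total outcomes: 7! = 5040.
Probability = 1854/5040 = 103/280.

103/280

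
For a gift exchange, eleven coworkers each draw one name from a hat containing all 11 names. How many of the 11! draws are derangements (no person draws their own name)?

14684570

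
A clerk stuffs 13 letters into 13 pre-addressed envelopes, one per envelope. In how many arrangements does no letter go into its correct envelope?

!13 is the nearest integer to 13!/e.
13! = 6227020800, and 6227020800/e ≈ 2290792932.07, so !13 = 2290792932.

2290792932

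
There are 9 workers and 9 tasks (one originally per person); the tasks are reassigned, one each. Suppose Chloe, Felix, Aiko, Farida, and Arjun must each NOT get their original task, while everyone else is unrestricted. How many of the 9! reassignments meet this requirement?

205056

Inclusion-exclusion on the 5 forbidden self-matches:
Σ_{j=0}^{5} (-1)^j C(5,j)(9-j)!
= C(5,0)·9! - C(5,1)·8! + C(5,2)·7! - C(5,3)·6! + C(5,4)·5! - C(5,5)·4!
= 362880 - 201600 + 50400 - 7200 + 600 - 24
= 205056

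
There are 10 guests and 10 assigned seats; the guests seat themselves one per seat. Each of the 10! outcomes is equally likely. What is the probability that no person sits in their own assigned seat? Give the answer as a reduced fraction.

16481/44800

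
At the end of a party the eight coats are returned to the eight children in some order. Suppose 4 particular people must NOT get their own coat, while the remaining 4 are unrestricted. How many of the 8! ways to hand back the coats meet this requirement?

24024

Inclusion-exclusion on the 4 forbidden self-matches:
Σ_{j=0}^{4} (-1)^j C(4,j)(8-j)!
= C(4,0)·8! - C(4,1)·7! + C(4,2)·6! - C(4,3)·5! + C(4,4)·4!
= 40320 - 20160 + 4320 - 480 + 24
= 24024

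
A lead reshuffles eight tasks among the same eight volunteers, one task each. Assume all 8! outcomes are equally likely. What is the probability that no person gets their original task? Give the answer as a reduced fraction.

2119/5760

Favorable outcomes: !8 = 14833.
Total outcomes: 8! = 40320.
Probability = 14833/40320 = 2119/5760.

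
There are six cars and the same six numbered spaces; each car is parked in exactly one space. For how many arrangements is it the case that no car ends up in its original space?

265

The subfactorial !6 = [6!/e] (nearest integer).
6! = 720, and 720/e ≈ 264.87, so !6 = 265.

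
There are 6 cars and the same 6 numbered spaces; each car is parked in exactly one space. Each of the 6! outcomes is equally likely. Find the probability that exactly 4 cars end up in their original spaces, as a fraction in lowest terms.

1/48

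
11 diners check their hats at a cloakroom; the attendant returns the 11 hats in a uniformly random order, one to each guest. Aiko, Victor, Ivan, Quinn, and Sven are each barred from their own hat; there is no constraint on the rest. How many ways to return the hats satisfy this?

25022880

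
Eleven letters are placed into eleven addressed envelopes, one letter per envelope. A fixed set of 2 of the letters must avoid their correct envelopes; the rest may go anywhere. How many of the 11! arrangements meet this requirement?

Inclusion-exclusion on the 2 forbidden self-matches:
Σ_{j=0}^{2} (-1)^j C(2,j)(11-j)!
= C(2,0)·11! - C(2,1)·10! + C(2,2)·9!
= 39916800 - 7257600 + 362880
= 33022080

33022080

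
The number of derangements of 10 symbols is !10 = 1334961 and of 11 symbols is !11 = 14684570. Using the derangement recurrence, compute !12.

176214841

!12 = (12-1)·(!11 + !10) = 11·(14684570 + 1334961) = 11·16019531 = 176214841.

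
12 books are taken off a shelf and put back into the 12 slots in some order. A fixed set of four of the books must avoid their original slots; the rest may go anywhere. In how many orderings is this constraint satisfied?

339696000

Inclusion-exclusion on the 4 forbidden self-matches:
Σ_{j=0}^{4} (-1)^j C(4,j)(12-j)!
= C(4,0)·12! - C(4,1)·11! + C(4,2)·10! - C(4,3)·9! + C(4,4)·8!
= 479001600 - 159667200 + 21772800 - 1451520 + 40320
= 339696000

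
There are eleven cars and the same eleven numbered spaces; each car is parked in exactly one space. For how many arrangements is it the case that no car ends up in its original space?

14684570

The subfactorial !11 = [11!/e] (nearest integer).
11! = 39916800, and 39916800/e ≈ 14684570.08, so !11 = 14684570.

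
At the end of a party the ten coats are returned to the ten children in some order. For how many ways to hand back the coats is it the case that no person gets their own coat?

1334961

By inclusion-exclusion, !10 = Σ (-1)^k · 10!/k! for k=0..10
= 10! - 10!/1! + 10!/2! - 10!/3! + 10!/4! - 10!/5! + 10!/6! - 10!/7! + 10!/8! - 10!/9! + 10!/10!
= 3628800 - 3628800 + 1814400 - 604800 + 151200 - 30240 + 5040 - 720 + 90 - 10 + 1
= 1334961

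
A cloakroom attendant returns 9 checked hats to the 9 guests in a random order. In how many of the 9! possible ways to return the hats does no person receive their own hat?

133496

The subfactorial !9 = [9!/e] (nearest integer).
9! = 362880, and 362880/e ≈ 133496.09, so !9 = 133496.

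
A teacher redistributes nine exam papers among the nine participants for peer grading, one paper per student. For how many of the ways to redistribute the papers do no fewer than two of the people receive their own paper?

95887

Sum C(9,i)·!(9-i) for i = 2..9:
  i=2: C(9,2)·!7 = 36·1854 = 66744
  i=3: C(9,3)·!6 = 84·265 = 22260
  i=4: C(9,4)·!5 = 126·44 = 5544
  i=5: C(9,5)·!4 = 126·9 = 1134
  i=6: C(9,6)·!3 = 84·2 = 168
  i=7: C(9,7)·!2 = 36·1 = 36
  i=8: C(9,8)·!1 = 9·0 = 0
  i=9: C(9,9)·!0 = 1·1 = 1
Total = 95887.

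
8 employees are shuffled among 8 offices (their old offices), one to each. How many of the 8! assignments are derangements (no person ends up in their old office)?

14833

By inclusion-exclusion, !8 = Σ (-1)^k · 8!/k! for k=0..8
= 8! - 8!/1! + 8!/2! - 8!/3! + 8!/4! - 8!/5! + 8!/6! - 8!/7! + 8!/8!
= 40320 - 40320 + 20160 - 6720 + 1680 - 336 + 56 - 8 + 1
= 14833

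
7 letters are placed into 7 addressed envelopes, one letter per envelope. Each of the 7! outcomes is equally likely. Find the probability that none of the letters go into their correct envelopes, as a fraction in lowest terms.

103/280

Favorable outcomes: !7 = 1854.
Total outcomes: 7! = 5040.
Probability = 1854/5040 = 103/280.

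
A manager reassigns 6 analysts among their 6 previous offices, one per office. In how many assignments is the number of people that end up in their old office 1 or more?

455

Sum C(6,i)·!(6-i) for i = 1..6:
  i=1: C(6,1)·!5 = 6·44 = 264
  i=2: C(6,2)·!4 = 15·9 = 135
  i=3: C(6,3)·!3 = 20·2 = 40
  i=4: C(6,4)·!2 = 15·1 = 15
  i=5: C(6,5)·!1 = 6·0 = 0
  i=6: C(6,6)·!0 = 1·1 = 1
Total = 455.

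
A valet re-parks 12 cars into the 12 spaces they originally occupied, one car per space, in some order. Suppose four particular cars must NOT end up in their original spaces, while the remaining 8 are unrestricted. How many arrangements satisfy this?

339696000

Inclusion-exclusion on the 4 forbidden self-matches:
Σ_{j=0}^{4} (-1)^j C(4,j)(12-j)!
= C(4,0)·12! - C(4,1)·11! + C(4,2)·10! - C(4,3)·9! + C(4,4)·8!
= 479001600 - 159667200 + 21772800 - 1451520 + 40320
= 339696000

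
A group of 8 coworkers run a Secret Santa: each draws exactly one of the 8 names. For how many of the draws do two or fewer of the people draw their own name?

37085

# with exactly i fixed is C(8,i)·!(8-i); sum over i=0..2:
  i=0: C(8,0)·!8 = 1·14833 = 14833
  i=1: C(8,1)·!7 = 8·1854 = 14832
  i=2: C(8,2)·!6 = 28·265 = 7420
Total = 37085.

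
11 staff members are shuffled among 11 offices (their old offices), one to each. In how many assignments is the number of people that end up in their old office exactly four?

Pick the 4 fixed positions: C(11,4) = 330 ways.
The other 7 form a derangement: !7 = 1854.
Total: 330 × 1854 = 611820.

611820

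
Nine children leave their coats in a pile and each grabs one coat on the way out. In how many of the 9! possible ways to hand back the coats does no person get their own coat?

133496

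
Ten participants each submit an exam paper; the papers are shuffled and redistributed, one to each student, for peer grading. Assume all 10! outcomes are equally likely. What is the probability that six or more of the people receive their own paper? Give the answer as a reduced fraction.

Favorable outcomes: Σ_{i≥6} C(10,i)·!(10-i) = 210·9 + 120·2 + 45·1 + 10·0 + 1·1 = 2176.
Total outcomes: 10! = 3628800.
Probability = 2176/3628800 = 17/28350.

17/28350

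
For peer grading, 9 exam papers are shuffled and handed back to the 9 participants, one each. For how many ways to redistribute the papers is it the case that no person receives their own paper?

Use !n = (n-1)(!(n-1) + !(n-2)).
!9 = 8·(14833 + 1854) = 8·16687 = 133496

133496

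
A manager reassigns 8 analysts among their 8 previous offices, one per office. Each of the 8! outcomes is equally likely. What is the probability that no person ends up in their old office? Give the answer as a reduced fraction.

2119/5760

Favorable outcomes: !8 = 14833.
Total outcomes: 8! = 40320.
Probability = 14833/40320 = 2119/5760.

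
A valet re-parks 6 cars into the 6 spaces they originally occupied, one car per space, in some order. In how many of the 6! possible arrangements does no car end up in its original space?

!6 is the nearest integer to 6!/e.
6! = 720, and 720/e ≈ 264.87, so !6 = 265.

265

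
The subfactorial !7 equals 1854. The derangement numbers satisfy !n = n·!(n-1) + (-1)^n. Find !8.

14833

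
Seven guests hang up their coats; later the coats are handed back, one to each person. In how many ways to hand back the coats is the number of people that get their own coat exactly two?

924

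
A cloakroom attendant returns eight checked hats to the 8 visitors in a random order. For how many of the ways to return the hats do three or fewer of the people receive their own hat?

Sum C(8,i)·!(8-i) for i = 0..3:
  i=0: C(8,0)·!8 = 1·14833 = 14833
  i=1: C(8,1)·!7 = 8·1854 = 14832
  i=2: C(8,2)·!6 = 28·265 = 7420
  i=3: C(8,3)·!5 = 56·44 = 2464
Total = 39549.

39549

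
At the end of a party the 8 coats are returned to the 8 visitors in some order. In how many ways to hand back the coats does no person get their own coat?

14833

Recurrence: !8 = 8·!7 + (-1)^8.
!8 = 8·1854 + 1 = 14833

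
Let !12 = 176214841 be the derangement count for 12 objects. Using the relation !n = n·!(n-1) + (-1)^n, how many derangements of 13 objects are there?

2290792932

!13 = 13·176214841 - 1 = 2290792932.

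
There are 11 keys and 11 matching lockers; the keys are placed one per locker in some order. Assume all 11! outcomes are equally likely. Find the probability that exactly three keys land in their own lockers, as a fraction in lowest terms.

2119/34560

Favorable outcomes: C(11,3)·!8 = 165·14833 = 2447445.
Total outcomes: 11! = 39916800.
Probability = 2447445/39916800 = 2119/34560.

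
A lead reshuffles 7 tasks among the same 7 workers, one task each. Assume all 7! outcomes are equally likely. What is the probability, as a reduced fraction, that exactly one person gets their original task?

Favorable outcomes: C(7,1)·!6 = 7·265 = 1855.
Total outcomes: 7! = 5040.
Probability = 1855/5040 = 53/144.

53/144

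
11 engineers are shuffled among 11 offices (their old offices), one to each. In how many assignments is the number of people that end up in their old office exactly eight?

330

Pick the 8 fixed positions: C(11,8) = 165 ways.
The remaining 3 must be deranged: !3 = 2.
Total: 165 × 2 = 330.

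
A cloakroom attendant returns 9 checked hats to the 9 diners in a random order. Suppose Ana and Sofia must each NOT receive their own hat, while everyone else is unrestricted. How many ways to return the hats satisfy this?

Inclusion-exclusion on the 2 forbidden self-matches:
Σ_{j=0}^{2} (-1)^j C(2,j)(9-j)!
= C(2,0)·9! - C(2,1)·8! + C(2,2)·7!
= 362880 - 80640 + 5040
= 287280

287280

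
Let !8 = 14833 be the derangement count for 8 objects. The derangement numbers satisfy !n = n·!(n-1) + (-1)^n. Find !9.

!9 = 9·14833 - 1 = 133496.

133496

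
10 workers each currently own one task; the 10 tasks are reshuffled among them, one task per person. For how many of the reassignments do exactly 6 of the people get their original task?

1890

Choose which 6 of the 10 are fixed: C(10,6) = 210.
The other 4 form a derangement: !4 = 9.
Total: 210 × 9 = 1890.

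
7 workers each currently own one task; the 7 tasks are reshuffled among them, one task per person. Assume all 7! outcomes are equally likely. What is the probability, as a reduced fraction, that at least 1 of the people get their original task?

177/280

Favorable outcomes: Σ_{i≥1} C(7,i)·!(7-i) = 7·265 + 21·44 + 35·9 + 35·2 + 21·1 + 7·0 + 1·1 = 3186.
Total outcomes: 7! = 5040.
Probability = 3186/5040 = 177/280.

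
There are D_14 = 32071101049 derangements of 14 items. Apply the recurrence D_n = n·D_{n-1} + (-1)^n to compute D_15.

D_15 = 15·32071101049 - 1 = 481066515734.

481066515734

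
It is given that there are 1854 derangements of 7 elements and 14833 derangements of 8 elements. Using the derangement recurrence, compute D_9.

D_9 = (9-1)·(D_8 + D_7) = 8·(14833 + 1854) = 8·16687 = 133496.

133496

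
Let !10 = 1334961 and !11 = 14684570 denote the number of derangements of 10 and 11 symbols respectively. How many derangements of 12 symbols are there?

!12 = (12-1)·(!11 + !10) = 11·(14684570 + 1334961) = 11·16019531 = 176214841.

176214841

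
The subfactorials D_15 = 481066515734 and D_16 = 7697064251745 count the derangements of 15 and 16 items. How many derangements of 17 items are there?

D_17 = (17-1)·(D_16 + D_15) = 16·(7697064251745 + 481066515734) = 16·8178130767479 = 130850092279664.

130850092279664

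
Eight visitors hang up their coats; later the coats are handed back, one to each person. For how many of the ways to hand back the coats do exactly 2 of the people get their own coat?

7420

Choose which 2 of the 8 are fixed: C(8,2) = 28.
The other 6 form a derangement: !6 = 265.
Total: 28 × 265 = 7420.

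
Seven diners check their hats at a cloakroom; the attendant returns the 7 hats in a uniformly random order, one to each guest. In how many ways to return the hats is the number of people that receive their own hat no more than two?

4633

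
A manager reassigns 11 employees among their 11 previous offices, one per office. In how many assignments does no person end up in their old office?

14684570

The number of derangements of 11 is !11 = Σ_{k=0}^{11} (-1)^k·11!/k!
= 11! - 11!/1! + 11!/2! - 11!/3! + 11!/4! - 11!/5! + 11!/6! - 11!/7! + 11!/8! - 11!/9! + 11!/10! - 11!/11!
= 39916800 - 39916800 + 19958400 - 6652800 + 1663200 - 332640 + 55440 - 7920 + 990 - 110 + 11 - 1
= 14684570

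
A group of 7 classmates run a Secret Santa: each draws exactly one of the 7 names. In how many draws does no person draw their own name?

The subfactorial !7 = [7!/e] (nearest integer).
7! = 5040, and 5040/e ≈ 1854.11, so !7 = 1854.

1854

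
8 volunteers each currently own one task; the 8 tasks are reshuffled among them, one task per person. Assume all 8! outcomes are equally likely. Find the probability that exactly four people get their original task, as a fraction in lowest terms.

1/64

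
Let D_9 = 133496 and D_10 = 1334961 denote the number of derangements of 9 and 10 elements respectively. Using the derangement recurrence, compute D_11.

14684570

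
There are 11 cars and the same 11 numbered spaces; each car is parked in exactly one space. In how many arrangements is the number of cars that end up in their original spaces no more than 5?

Sum C(11,i)·!(11-i) for i = 0..5:
  i=0: C(11,0)·!11 = 1·14684570 = 14684570
  i=1: C(11,1)·!10 = 11·1334961 = 14684571
  i=2: C(11,2)·!9 = 55·133496 = 7342280
  i=3: C(11,3)·!8 = 165·14833 = 2447445
  i=4: C(11,4)·!7 = 330·1854 = 611820
  i=5: C(11,5)·!6 = 462·265 = 122430
Total = 39893116.

39893116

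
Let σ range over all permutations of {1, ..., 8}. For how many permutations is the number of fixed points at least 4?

771

Sum C(8,i)·!(8-i) for i = 4..8:
  i=4: C(8,4)·!4 = 70·9 = 630
  i=5: C(8,5)·!3 = 56·2 = 112
  i=6: C(8,6)·!2 = 28·1 = 28
  i=7: C(8,7)·!1 = 8·0 = 0
  i=8: C(8,8)·!0 = 1·1 = 1
Total = 771.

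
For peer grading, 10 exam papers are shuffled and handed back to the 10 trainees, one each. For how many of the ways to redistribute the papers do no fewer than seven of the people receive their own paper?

286

Sum C(10,i)·!(10-i) for i = 7..10:
  i=7: C(10,7)·!3 = 120·2 = 240
  i=8: C(10,8)·!2 = 45·1 = 45
  i=9: C(10,9)·!1 = 10·0 = 0
  i=10: C(10,10)·!0 = 1·1 = 1
Total = 286.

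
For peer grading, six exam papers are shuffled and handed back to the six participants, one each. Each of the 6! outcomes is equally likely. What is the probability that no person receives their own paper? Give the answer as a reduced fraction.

Favorable outcomes: !6 = 265.
Total outcomes: 6! = 720.
Probability = 265/720 = 53/144.

53/144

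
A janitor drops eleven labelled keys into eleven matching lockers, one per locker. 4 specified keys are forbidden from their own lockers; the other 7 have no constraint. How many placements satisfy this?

Let A_j be the event that the j-th constrained one is fixed. By inclusion-exclusion over the 4 events:
Σ_{j=0}^{4} (-1)^j C(4,j)(11-j)!
= C(4,0)·11! - C(4,1)·10! + C(4,2)·9! - C(4,3)·8! + C(4,4)·7!
= 39916800 - 14515200 + 2177280 - 161280 + 5040
= 27422640

27422640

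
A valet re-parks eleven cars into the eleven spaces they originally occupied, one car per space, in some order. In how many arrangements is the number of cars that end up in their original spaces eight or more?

386

Sum C(11,i)·!(11-i) for i = 8..11:
  i=8: C(11,8)·!3 = 165·2 = 330
  i=9: C(11,9)·!2 = 55·1 = 55
  i=10: C(11,10)·!1 = 11·0 = 0
  i=11: C(11,11)·!0 = 1·1 = 1
Total = 386.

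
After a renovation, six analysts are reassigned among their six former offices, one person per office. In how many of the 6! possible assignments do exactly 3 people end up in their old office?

40

Choose which 3 of the 6 are fixed: C(6,3) = 20.
The remaining 3 must be deranged: !3 = 2.
Total: 20 × 2 = 40.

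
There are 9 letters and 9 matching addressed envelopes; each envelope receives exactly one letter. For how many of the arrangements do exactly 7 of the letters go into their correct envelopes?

Choose which 7 of the 9 are fixed: C(9,7) = 36.
The remaining 2 must be deranged: !2 = 1.
Total: 36 × 1 = 36.

36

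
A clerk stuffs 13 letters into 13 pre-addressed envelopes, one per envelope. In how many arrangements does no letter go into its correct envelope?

!13 = 13! · Σ_{k=0}^{13} (-1)^k/k!
= 13! - 13!/1! + 13!/2! - 13!/3! + 13!/4! - 13!/5! + 13!/6! - 13!/7! + 13!/8! - 13!/9! + 13!/10! - 13!/11! + 13!/12! - 13!/13!
= 6227020800 - 6227020800 + 3113510400 - 1037836800 + 259459200 - 51891840 + 8648640 - 1235520 + 154440 - 17160 + 1716 - 156 + 13 - 1
= 2290792932

2290792932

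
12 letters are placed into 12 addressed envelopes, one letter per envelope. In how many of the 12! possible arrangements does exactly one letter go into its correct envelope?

Pick the single fixed position: C(12,1) = 12 ways.
The remaining 11 must be deranged: !11 = 14684570.
Total: 12 × 14684570 = 176214840.

176214840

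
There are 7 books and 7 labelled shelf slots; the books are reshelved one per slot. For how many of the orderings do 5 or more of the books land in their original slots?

# with exactly i fixed is C(7,i)·!(7-i); sum over i=5..7:
  i=5: C(7,5)·!2 = 21·1 = 21
  i=6: C(7,6)·!1 = 7·0 = 0
  i=7: C(7,7)·!0 = 1·1 = 1
Total = 22.

22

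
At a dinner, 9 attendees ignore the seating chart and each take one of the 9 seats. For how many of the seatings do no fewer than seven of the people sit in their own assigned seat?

37

# with exactly i fixed is C(9,i)·!(9-i); sum over i=7..9:
  i=7: C(9,7)·!2 = 36·1 = 36
  i=8: C(9,8)·!1 = 9·0 = 0
  i=9: C(9,9)·!0 = 1·1 = 1
Total = 37.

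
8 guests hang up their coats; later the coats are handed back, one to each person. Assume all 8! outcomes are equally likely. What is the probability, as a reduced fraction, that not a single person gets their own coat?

Favorable outcomes: !8 = 14833.
Total outcomes: 8! = 40320.
Probability = 14833/40320 = 2119/5760.

2119/5760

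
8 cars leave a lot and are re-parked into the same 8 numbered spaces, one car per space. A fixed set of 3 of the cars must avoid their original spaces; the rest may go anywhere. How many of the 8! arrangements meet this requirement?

Inclusion-exclusion on the 3 forbidden self-matches:
Σ_{j=0}^{3} (-1)^j C(3,j)(8-j)!
= C(3,0)·8! - C(3,1)·7! + C(3,2)·6! - C(3,3)·5!
= 40320 - 15120 + 2160 - 120
= 27240

27240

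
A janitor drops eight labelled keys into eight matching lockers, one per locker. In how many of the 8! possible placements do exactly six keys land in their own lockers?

28

Choose which 6 of the 8 are fixed: C(8,6) = 28.
The other 2 form a derangement: !2 = 1.
Total: 28 × 1 = 28.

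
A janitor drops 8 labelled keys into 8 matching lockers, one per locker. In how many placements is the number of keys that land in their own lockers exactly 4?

630

Choose which 4 of the 8 are fixed: C(8,4) = 70.
The other 4 form a derangement: !4 = 9.
Total: 70 × 9 = 630.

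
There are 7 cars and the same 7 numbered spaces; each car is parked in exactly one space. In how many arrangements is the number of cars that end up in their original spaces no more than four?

5018

# with exactly i fixed is C(7,i)·!(7-i); sum over i=0..4:
  i=0: C(7,0)·!7 = 1·1854 = 1854
  i=1: C(7,1)·!6 = 7·265 = 1855
  i=2: C(7,2)·!5 = 21·44 = 924
  i=3: C(7,3)·!4 = 35·9 = 315
  i=4: C(7,4)·!3 = 35·2 = 70
Total = 5018.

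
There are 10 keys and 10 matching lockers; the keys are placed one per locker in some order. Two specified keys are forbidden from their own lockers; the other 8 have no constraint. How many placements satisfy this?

2943360

Let A_j be the event that the j-th constrained one is fixed. By inclusion-exclusion over the 2 events:
Σ_{j=0}^{2} (-1)^j C(2,j)(10-j)!
= C(2,0)·10! - C(2,1)·9! + C(2,2)·8!
= 3628800 - 725760 + 40320
= 2943360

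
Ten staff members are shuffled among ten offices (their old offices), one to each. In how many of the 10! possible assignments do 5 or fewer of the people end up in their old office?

Sum C(10,i)·!(10-i) for i = 0..5:
  i=0: C(10,0)·!10 = 1·1334961 = 1334961
  i=1: C(10,1)·!9 = 10·133496 = 1334960
  i=2: C(10,2)·!8 = 45·14833 = 667485
  i=3: C(10,3)·!7 = 120·1854 = 222480
  i=4: C(10,4)·!6 = 210·265 = 55650
  i=5: C(10,5)·!5 = 252·44 = 11088
Total = 3626624.

3626624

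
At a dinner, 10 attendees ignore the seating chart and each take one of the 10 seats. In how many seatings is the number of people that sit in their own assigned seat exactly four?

55650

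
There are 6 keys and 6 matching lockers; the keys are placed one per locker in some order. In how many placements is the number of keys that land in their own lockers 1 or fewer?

529

# with exactly i fixed is C(6,i)·!(6-i); sum over i=0..1:
  i=0: C(6,0)·!6 = 1·265 = 265
  i=1: C(6,1)·!5 = 6·44 = 264
Total = 529.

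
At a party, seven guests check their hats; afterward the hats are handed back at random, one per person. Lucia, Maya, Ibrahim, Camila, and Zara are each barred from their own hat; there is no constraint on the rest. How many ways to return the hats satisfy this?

2428

Let A_j be the event that the j-th constrained one is fixed. By inclusion-exclusion over the 5 events:
Σ_{j=0}^{5} (-1)^j C(5,j)(7-j)!
= C(5,0)·7! - C(5,1)·6! + C(5,2)·5! - C(5,3)·4! + C(5,4)·3! - C(5,5)·2!
= 5040 - 3600 + 1200 - 240 + 30 - 2
= 2428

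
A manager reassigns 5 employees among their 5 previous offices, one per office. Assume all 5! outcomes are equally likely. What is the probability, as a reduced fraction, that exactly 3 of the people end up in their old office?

1/12

Favorable outcomes: C(5,3)·!2 = 10·1 = 10.
Total outcomes: 5! = 120.
Probability = 10/120 = 1/12.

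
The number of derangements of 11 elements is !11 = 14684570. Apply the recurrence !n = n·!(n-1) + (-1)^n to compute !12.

!12 = 12·14684570 + 1 = 176214841.

176214841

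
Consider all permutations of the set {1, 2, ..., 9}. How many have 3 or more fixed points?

Sum C(9,i)·!(9-i) for i = 3..9:
  i=3: C(9,3)·!6 = 84·265 = 22260
  i=4: C(9,4)·!5 = 126·44 = 5544
  i=5: C(9,5)·!4 = 126·9 = 1134
  i=6: C(9,6)·!3 = 84·2 = 168
  i=7: C(9,7)·!2 = 36·1 = 36
  i=8: C(9,8)·!1 = 9·0 = 0
  i=9: C(9,9)·!0 = 1·1 = 1
Total = 29143.

29143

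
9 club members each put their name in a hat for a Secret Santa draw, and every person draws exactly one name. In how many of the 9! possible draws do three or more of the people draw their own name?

# with exactly i fixed is C(9,i)·!(9-i); sum over i=3..9:
  i=3: C(9,3)·!6 = 84·265 = 22260
  i=4: C(9,4)·!5 = 126·44 = 5544
  i=5: C(9,5)·!4 = 126·9 = 1134
  i=6: C(9,6)·!3 = 84·2 = 168
  i=7: C(9,7)·!2 = 36·1 = 36
  i=8: C(9,8)·!1 = 9·0 = 0
  i=9: C(9,9)·!0 = 1·1 = 1
Total = 29143.

29143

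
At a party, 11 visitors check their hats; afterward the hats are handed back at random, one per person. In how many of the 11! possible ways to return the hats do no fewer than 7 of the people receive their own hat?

Sum C(11,i)·!(11-i) for i = 7..11:
  i=7: C(11,7)·!4 = 330·9 = 2970
  i=8: C(11,8)·!3 = 165·2 = 330
  i=9: C(11,9)·!2 = 55·1 = 55
  i=10: C(11,10)·!1 = 11·0 = 0
  i=11: C(11,11)·!0 = 1·1 = 1
Total = 3356.

3356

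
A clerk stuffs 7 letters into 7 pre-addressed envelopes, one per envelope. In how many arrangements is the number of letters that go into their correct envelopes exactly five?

Pick the 5 fixed positions: C(7,5) = 21 ways.
The other 2 form a derangement: !2 = 1.
Total: 21 × 1 = 21.

21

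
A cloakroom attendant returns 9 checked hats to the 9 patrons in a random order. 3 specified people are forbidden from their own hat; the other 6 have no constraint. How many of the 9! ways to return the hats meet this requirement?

Let A_j be the event that the j-th constrained one is fixed. By inclusion-exclusion over the 3 events:
Σ_{j=0}^{3} (-1)^j C(3,j)(9-j)!
= C(3,0)·9! - C(3,1)·8! + C(3,2)·7! - C(3,3)·6!
= 362880 - 120960 + 15120 - 720
= 256320

256320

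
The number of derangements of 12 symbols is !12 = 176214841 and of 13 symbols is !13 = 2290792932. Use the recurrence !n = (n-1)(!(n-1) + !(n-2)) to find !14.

!14 = (14-1)·(!13 + !12) = 13·(2290792932 + 176214841) = 13·2467007773 = 32071101049.

32071101049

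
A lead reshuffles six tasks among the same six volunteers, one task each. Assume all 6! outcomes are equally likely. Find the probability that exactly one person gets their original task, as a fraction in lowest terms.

11/30

Favorable outcomes: C(6,1)·!5 = 6·44 = 264.
Total outcomes: 6! = 720.
Probability = 264/720 = 11/30.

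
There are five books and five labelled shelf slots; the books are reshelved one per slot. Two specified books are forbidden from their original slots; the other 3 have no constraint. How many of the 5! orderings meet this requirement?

78

Let A_j be the event that the j-th constrained one is fixed. By inclusion-exclusion over the 2 events:
Σ_{j=0}^{2} (-1)^j C(2,j)(5-j)!
= C(2,0)·5! - C(2,1)·4! + C(2,2)·3!
= 120 - 48 + 6
= 78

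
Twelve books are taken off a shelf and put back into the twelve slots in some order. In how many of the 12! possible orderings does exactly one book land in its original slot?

176214840

Choose which one of the 12 is fixed: C(12,1) = 12.
The other 11 form a derangement: !11 = 14684570.
Total: 12 × 14684570 = 176214840.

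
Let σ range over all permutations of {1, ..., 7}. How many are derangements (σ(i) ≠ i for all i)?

1854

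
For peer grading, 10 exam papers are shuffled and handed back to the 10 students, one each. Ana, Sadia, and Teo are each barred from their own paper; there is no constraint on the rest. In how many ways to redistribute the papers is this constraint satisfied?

2656080

Inclusion-exclusion on the 3 forbidden self-matches:
Σ_{j=0}^{3} (-1)^j C(3,j)(10-j)!
= C(3,0)·10! - C(3,1)·9! + C(3,2)·8! - C(3,3)·7!
= 3628800 - 1088640 + 120960 - 5040
= 2656080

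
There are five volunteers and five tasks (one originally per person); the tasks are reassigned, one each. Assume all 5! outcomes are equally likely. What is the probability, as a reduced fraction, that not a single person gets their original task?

Favorable outcomes: !5 = 44.
Total outcomes: 5! = 120.
Probability = 44/120 = 11/30.

11/30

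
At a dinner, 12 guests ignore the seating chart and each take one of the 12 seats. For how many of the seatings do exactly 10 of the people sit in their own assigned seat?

Choose which 10 of the 12 are fixed: C(12,10) = 66.
The remaining 2 must be deranged: !2 = 1.
Total: 66 × 1 = 66.

66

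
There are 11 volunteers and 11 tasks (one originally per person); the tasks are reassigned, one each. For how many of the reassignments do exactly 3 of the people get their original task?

2447445

Choose which 3 of the 11 are fixed: C(11,3) = 165.
The remaining 8 must be deranged: !8 = 14833.
Total: 165 × 14833 = 2447445.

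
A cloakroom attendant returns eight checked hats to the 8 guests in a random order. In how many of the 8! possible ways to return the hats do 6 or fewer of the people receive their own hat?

40319

# with exactly i fixed is C(8,i)·!(8-i); sum over i=0..6:
  i=0: C(8,0)·!8 = 1·14833 = 14833
  i=1: C(8,1)·!7 = 8·1854 = 14832
  i=2: C(8,2)·!6 = 28·265 = 7420
  i=3: C(8,3)·!5 = 56·44 = 2464
  i=4: C(8,4)·!4 = 70·9 = 630
  i=5: C(8,5)·!3 = 56·2 = 112
  i=6: C(8,6)·!2 = 28·1 = 28
Total = 40319.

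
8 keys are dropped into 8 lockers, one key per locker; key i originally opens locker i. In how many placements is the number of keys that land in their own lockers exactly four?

630

Pick the 4 fixed positions: C(8,4) = 70 ways.
The remaining 4 must be deranged: !4 = 9.
Total: 70 × 9 = 630.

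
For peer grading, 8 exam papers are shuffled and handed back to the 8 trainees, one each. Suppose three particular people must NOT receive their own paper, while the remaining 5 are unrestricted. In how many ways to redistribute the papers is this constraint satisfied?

27240

Let A_j be the event that the j-th constrained one is fixed. By inclusion-exclusion over the 3 events:
Σ_{j=0}^{3} (-1)^j C(3,j)(8-j)!
= C(3,0)·8! - C(3,1)·7! + C(3,2)·6! - C(3,3)·5!
= 40320 - 15120 + 2160 - 120
= 27240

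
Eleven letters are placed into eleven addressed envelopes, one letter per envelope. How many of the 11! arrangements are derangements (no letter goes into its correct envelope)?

The subfactorial !11 = [11!/e] (nearest integer).
11! = 39916800, and 39916800/e ≈ 14684570.08, so !11 = 14684570.

14684570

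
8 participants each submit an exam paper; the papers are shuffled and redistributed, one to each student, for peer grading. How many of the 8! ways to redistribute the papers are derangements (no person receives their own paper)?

14833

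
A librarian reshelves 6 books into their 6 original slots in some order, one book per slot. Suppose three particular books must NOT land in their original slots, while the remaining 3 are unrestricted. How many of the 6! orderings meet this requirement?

Inclusion-exclusion on the 3 forbidden self-matches:
Σ_{j=0}^{3} (-1)^j C(3,j)(6-j)!
= C(3,0)·6! - C(3,1)·5! + C(3,2)·4! - C(3,3)·3!
= 720 - 360 + 72 - 6
= 426

426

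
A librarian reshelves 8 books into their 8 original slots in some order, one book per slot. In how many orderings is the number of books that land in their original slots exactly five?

Pick the 5 fixed positions: C(8,5) = 56 ways.
The remaining 3 must be deranged: !3 = 2.
Total: 56 × 2 = 112.

112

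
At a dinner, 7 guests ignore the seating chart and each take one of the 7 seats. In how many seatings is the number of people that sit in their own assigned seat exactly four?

70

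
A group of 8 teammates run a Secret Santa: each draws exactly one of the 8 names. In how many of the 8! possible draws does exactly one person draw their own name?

14832

Choose which one of the 8 is fixed: C(8,1) = 8.
The remaining 7 must be deranged: !7 = 1854.
Total: 8 × 1854 = 14832.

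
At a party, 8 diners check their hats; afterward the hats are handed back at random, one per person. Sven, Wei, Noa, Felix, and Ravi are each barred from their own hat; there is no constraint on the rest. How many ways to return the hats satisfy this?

21234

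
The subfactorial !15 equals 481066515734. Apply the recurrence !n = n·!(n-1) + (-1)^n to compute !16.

7697064251745

!16 = 16·481066515734 + 1 = 7697064251745.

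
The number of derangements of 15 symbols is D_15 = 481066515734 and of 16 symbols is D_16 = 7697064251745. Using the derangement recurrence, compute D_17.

130850092279664

D_17 = (17-1)·(D_16 + D_15) = 16·(7697064251745 + 481066515734) = 16·8178130767479 = 130850092279664.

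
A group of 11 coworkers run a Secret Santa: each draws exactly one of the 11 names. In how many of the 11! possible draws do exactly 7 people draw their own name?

2970

Pick the 7 fixed positions: C(11,7) = 330 ways.
The remaining 4 must be deranged: !4 = 9.
Total: 330 × 9 = 2970.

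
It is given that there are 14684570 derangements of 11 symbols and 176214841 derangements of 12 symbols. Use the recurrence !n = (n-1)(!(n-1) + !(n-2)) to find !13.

!13 = (13-1)·(!12 + !11) = 12·(176214841 + 14684570) = 12·190899411 = 2290792932.

2290792932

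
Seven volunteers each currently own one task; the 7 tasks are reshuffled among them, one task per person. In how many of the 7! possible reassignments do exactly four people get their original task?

70

Pick the 4 fixed positions: C(7,4) = 35 ways.
The other 3 form a derangement: !3 = 2.
Total: 35 × 2 = 70.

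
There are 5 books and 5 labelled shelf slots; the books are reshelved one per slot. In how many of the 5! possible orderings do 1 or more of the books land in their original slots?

Sum C(5,i)·!(5-i) for i = 1..5:
  i=1: C(5,1)·!4 = 5·9 = 45
  i=2: C(5,2)·!3 = 10·2 = 20
  i=3: C(5,3)·!2 = 10·1 = 10
  i=4: C(5,4)·!1 = 5·0 = 0
  i=5: C(5,5)·!0 = 1·1 = 1
Total = 76.

76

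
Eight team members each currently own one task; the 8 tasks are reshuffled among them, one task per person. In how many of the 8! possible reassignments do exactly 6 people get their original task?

28

Pick the 6 fixed positions: C(8,6) = 28 ways.
The other 2 form a derangement: !2 = 1.
Total: 28 × 1 = 28.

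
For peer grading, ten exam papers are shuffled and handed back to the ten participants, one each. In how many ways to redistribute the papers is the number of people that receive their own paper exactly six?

1890

Choose which 6 of the 10 are fixed: C(10,6) = 210.
The remaining 4 must be deranged: !4 = 9.
Total: 210 × 9 = 1890.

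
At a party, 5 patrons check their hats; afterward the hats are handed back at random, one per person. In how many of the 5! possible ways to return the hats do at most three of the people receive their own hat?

119

Sum C(5,i)·!(5-i) for i = 0..3:
  i=0: C(5,0)·!5 = 1·44 = 44
  i=1: C(5,1)·!4 = 5·9 = 45
  i=2: C(5,2)·!3 = 10·2 = 20
  i=3: C(5,3)·!2 = 10·1 = 10
Total = 119.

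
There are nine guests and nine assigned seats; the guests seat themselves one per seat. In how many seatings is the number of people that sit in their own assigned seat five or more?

1339

Sum C(9,i)·!(9-i) for i = 5..9:
  i=5: C(9,5)·!4 = 126·9 = 1134
  i=6: C(9,6)·!3 = 84·2 = 168
  i=7: C(9,7)·!2 = 36·1 = 36
  i=8: C(9,8)·!1 = 9·0 = 0
  i=9: C(9,9)·!0 = 1·1 = 1
Total = 1339.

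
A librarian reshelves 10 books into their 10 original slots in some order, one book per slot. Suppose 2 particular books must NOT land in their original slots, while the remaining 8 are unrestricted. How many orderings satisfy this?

2943360

Let A_j be the event that the j-th constrained one is fixed. By inclusion-exclusion over the 2 events:
Σ_{j=0}^{2} (-1)^j C(2,j)(10-j)!
= C(2,0)·10! - C(2,1)·9! + C(2,2)·8!
= 3628800 - 725760 + 40320
= 2943360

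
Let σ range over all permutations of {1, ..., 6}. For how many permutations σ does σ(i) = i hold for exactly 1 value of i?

264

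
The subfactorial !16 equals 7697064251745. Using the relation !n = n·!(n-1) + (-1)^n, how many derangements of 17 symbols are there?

130850092279664

!17 = 17·7697064251745 - 1 = 130850092279664.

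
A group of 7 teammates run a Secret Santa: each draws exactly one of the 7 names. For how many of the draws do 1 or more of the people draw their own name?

# with exactly i fixed is C(7,i)·!(7-i); sum over i=1..7:
  i=1: C(7,1)·!6 = 7·265 = 1855
  i=2: C(7,2)·!5 = 21·44 = 924
  i=3: C(7,3)·!4 = 35·9 = 315
  i=4: C(7,4)·!3 = 35·2 = 70
  i=5: C(7,5)·!2 = 21·1 = 21
  i=6: C(7,6)·!1 = 7·0 = 0
  i=7: C(7,7)·!0 = 1·1 = 1
Total = 3186.

3186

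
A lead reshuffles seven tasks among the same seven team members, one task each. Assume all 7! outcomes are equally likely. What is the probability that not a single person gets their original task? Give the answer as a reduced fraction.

103/280

Favorable outcomes: !7 = 1854.
Total outcomes: 7! = 5040.
Probability = 1854/5040 = 103/280.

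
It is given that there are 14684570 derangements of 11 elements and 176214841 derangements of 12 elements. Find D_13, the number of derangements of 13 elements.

D_13 = (13-1)·(D_12 + D_11) = 12·(176214841 + 14684570) = 12·190899411 = 2290792932.

2290792932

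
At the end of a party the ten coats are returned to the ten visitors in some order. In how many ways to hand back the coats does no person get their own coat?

1334961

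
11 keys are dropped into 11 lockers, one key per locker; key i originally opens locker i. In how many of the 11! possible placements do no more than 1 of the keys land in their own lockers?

# with exactly i fixed is C(11,i)·!(11-i); sum over i=0..1:
  i=0: C(11,0)·!11 = 1·14684570 = 14684570
  i=1: C(11,1)·!10 = 11·1334961 = 14684571
Total = 29369141.

29369141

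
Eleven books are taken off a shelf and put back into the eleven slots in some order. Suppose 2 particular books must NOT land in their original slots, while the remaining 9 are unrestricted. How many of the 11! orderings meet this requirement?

Let A_j be the event that the j-th constrained one is fixed. By inclusion-exclusion over the 2 events:
Σ_{j=0}^{2} (-1)^j C(2,j)(11-j)!
= C(2,0)·11! - C(2,1)·10! + C(2,2)·9!
= 39916800 - 7257600 + 362880
= 33022080

33022080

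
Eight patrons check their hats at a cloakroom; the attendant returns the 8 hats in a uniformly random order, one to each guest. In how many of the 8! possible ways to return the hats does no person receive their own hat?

14833

The subfactorial !8 = [8!/e] (nearest integer).
8! = 40320, and 40320/e ≈ 14832.90, so !8 = 14833.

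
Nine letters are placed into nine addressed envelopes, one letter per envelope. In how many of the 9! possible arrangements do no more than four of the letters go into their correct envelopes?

361541

# with exactly i fixed is C(9,i)·!(9-i); sum over i=0..4:
  i=0: C(9,0)·!9 = 1·133496 = 133496
  i=1: C(9,1)·!8 = 9·14833 = 133497
  i=2: C(9,2)·!7 = 36·1854 = 66744
  i=3: C(9,3)·!6 = 84·265 = 22260
  i=4: C(9,4)·!5 = 126·44 = 5544
Total = 361541.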